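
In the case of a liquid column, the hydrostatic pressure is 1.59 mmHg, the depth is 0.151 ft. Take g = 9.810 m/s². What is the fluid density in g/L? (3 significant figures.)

Rearranging P = ρ·g·h for ρ: ρ = P/(g·h).
P = 1.59 mmHg = 212.0 Pa; h = 0.151 ft = 0.04602 m; g = 9.810 m/s².
ρ = 469.5 kg/m³
Since 1 g/L = 1 kg/m³, 469.5 g/L.

470 g/L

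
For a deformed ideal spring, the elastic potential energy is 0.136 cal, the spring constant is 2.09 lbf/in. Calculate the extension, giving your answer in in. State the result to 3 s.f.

2.20 in

Rearranging: x = √(2U/k).
U = 0.136 cal = 0.5690 J; k = 2.09 lbf/in = 366.0 N/m.
x = 0.05576 m
0.05576 m × (1 in / 0.02540 m) = 2.195 in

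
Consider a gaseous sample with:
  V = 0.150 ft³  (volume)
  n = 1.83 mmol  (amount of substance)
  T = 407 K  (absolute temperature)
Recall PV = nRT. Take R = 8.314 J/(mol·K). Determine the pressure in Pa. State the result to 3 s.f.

1460 Pa

Directly: P = nRT/V.
V = 0.150 ft³ = 0.004248 m³; n = 1.83 mmol = 0.001830 mol; T = 407 K; R = 8.314 J/(mol·K).
P = 1458 Pa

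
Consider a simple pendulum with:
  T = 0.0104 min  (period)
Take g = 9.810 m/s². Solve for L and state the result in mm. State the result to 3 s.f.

Solving T = 2π√(L/g) for L: L = g·(T/2π)².
T = 0.0104 min = 0.6240 s; g = 9.810 m/s².
L = 0.09676 m
0.09676 m × (1 mm / 0.001000 m) = 96.76 mm

96.8 mm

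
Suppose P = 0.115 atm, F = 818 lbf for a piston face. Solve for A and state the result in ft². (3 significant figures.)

3.36 ft²

Rearranging P = F/A for A: A = F/P.
P = 0.115 atm = 11652 Pa; F = 818 lbf = 3639 N.
A = 0.3123 m²
0.3123 m² × (1 ft² / 0.09290 m²) = 3.361 ft²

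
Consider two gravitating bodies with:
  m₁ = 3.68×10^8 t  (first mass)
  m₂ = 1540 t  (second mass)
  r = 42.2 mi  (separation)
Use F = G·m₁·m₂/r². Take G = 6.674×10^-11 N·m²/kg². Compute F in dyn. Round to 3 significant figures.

820 dyn

Directly: F = Gm₁m₂/r².
m₁ = 3.68×10^8 t = 3.680×10^11 kg; m₂ = 1540 t = 1.540×10^6 kg; r = 42.2 mi = 67914 m; G = 6.674×10^-11 N·m²/kg².
F = 0.008200 N
0.008200 N × (1 dyn / 1.000×10^-5 N) = 820.0 dyn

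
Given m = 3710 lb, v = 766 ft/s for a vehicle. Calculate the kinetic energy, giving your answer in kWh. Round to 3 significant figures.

12.7 kWh

KE is given directly by: KE = ½mv².
m = 3710 lb = 1683 kg; v = 766 ft/s = 233.5 m/s.
KE = 4.587×10^7 J  (the unit combination reduces to kg·m²/s² = J)
4.587×10^7 J × (1 kWh / 3.600×10^6 J) = 12.74 kWh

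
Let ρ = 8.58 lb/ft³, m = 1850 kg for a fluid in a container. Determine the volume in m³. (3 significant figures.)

13.5 m³

Rearranging: V = m/ρ.
ρ = 8.58 lb/ft³ = 137.4 kg/m³; m = 1850 kg.
V = 13.46 m³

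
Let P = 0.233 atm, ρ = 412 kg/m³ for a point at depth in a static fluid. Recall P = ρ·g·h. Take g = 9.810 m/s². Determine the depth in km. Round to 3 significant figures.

0.00584 km

Rearranging: h = P/(ρ·g).
P = 0.233 atm = 23609 Pa; ρ = 412 kg/m³; g = 9.810 m/s².
h = 5.841 m
5.841 m × (1 km / 1000 m) = 0.005841 km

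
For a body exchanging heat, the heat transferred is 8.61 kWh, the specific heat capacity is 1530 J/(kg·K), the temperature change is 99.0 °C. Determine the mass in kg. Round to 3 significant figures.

Rearranging: m = Q/(c·ΔT).
Q = 8.61 kWh = 3.100×10^7 J; c = 1530 J/(kg·K); ΔT = 99.0 °C = 99.00 K.
m = 204.6 kg

205 kg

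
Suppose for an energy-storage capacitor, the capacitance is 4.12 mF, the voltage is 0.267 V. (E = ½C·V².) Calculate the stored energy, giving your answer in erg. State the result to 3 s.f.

Directly: E = ½CV².
C = 4.12 mF = 0.004120 F; V = 0.267 V.
E = 1.469×10^-4 J
1.469×10^-4 J × (1 erg / 1.000×10^-7 J) = 1469 erg

1470 erg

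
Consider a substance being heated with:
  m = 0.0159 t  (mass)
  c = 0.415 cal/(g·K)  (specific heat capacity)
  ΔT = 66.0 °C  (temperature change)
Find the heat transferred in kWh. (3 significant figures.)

Directly: Q = mcΔT.
m = 0.0159 t = 15.90 kg; c = 0.415 cal/(g·K) = 1736 J/(kg·K); ΔT = 66.0 °C = 66.00 K.
Q = 1.822×10^6 J  (the unit combination reduces to kg·m²/s² = J)
1.822×10^6 J × (1 kWh / 3.600×10^6 J) = 0.5061 kWh

0.506 kWh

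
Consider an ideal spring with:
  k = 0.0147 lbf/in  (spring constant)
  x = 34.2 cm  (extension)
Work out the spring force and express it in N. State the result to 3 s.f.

Directly: F = kx.
k = 0.0147 lbf/in = 2.574 N/m; x = 34.2 cm = 0.3420 m.
F = 0.8804 N

0.880 N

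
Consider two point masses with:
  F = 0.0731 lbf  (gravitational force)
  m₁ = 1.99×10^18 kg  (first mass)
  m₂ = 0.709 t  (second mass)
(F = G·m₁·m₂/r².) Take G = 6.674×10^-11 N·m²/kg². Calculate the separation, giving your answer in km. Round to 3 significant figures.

538 km

Rearranging F = G·m₁·m₂/r² for r: r = √(G·m₁m₂/F).
F = 0.0731 lbf = 0.3252 N; m₁ = 1.99×10^18 kg; m₂ = 0.709 t = 709.0 kg; G = 6.674×10^-11 N·m²/kg².
r = 5.381×10^5 m
5.381×10^5 m × (1 km / 1000 m) = 538.1 km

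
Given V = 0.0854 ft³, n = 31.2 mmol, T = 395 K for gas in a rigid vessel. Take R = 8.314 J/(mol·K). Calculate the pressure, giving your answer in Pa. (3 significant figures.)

42400 Pa

From the ideal-gas law: P = nRT/V.
V = 0.0854 ft³ = 0.002418 m³; n = 31.2 mmol = 0.03120 mol; T = 395 K; R = 8.314 J/(mol·K).
P = 42370 Pa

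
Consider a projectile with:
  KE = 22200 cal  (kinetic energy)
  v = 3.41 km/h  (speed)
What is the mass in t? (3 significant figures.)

207 t

Rearranging KE = ½mv² for m: m = 2·KE/v².
KE = 22200 cal = 92885 J; v = 3.41 km/h = 0.9472 m/s.
m = 2.070×10^5 kg
2.070×10^5 kg × (1 t / 1000 kg) = 207.0 t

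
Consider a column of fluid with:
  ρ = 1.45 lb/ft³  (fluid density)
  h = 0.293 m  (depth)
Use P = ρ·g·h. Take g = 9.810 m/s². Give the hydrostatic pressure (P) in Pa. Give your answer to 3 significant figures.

66.8 Pa

P is given directly by: P = ρgh.
ρ = 1.45 lb/ft³ = 23.23 kg/m³; h = 0.293 m; g = 9.810 m/s².
P = 66.76 Pa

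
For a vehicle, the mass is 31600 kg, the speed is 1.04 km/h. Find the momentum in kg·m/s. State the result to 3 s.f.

Directly: p = mv.
m = 31600 kg; v = 1.04 km/h = 0.2889 m/s.
p = 9129 kg·m/s  (the unit combination reduces to kg·m/s = kg·m/s)

9130 kg·m/s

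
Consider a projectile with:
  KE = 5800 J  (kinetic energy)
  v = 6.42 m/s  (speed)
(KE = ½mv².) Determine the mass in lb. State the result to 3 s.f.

Rearranging KE = ½mv² for m: m = 2·KE/v².
KE = 5800 J; v = 6.42 m/s.
m = 281.4 kg
281.4 kg × (1 lb / 0.4536 kg) = 620.5 lb

620 lb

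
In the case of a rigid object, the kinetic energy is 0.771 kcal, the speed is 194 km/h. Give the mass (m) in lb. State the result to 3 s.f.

Rearranging KE = ½mv² for m: m = 2·KE/v².
KE = 0.771 kcal = 3226 J; v = 194 km/h = 53.89 m/s.
m = 2.222 kg
2.222 kg × (1 lb / 0.4536 kg) = 4.898 lb

4.90 lb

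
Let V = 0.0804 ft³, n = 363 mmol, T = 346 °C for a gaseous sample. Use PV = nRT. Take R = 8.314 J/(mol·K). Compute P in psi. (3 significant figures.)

119 psi

From the ideal-gas law: P = nRT/V.
V = 0.0804 ft³ = 0.002277 m³; n = 363 mmol = 0.3630 mol; T = 346 °C = 619.1 K; R = 8.314 J/(mol·K).
P = 8.208×10^5 Pa  (the unit combination reduces to kg/(m·s²) = Pa)
8.208×10^5 Pa × (1 psi / 6895 Pa) = 119.0 psi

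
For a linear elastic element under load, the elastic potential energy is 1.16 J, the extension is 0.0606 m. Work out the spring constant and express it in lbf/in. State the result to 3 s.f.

Rearranging U = ½k·x² for k: k = 2U/x².
U = 1.16 J; x = 0.0606 m.
k = 631.7 N/m
631.7 N/m × (1 lbf/in / 175.1 N/m) = 3.607 lbf/in

3.61 lbf/in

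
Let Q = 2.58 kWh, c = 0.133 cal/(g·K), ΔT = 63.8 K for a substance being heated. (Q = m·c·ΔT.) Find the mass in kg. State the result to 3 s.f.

Rearranging: m = Q/(c·ΔT).
Q = 2.58 kWh = 9.288×10^6 J; c = 0.133 cal/(g·K) = 556.5 J/(kg·K); ΔT = 63.8 K.
m = 261.6 kg

262 kg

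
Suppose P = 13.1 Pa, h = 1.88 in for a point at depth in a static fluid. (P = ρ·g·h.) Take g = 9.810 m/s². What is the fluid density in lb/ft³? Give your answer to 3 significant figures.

1.75 lb/ft³

Solving P = ρ·g·h for ρ: ρ = P/(g·h).
P = 13.1 Pa; h = 1.88 in = 0.04775 m; g = 9.810 m/s².
ρ = 27.96 kg/m³
27.96 kg/m³ × (1 lb/ft³ / 16.02 kg/m³) = 1.746 lb/ft³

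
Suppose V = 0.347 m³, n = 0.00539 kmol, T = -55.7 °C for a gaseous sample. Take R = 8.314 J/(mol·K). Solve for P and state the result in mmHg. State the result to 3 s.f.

From the ideal-gas law: P = nRT/V.
V = 0.347 m³; n = 0.00539 kmol = 5.390 mol; T = -55.7 °C = 217.4 K; R = 8.314 J/(mol·K).
P = 28082 Pa
28082 Pa × (1 mmHg / 133.3 Pa) = 210.6 mmHg

211 mmHg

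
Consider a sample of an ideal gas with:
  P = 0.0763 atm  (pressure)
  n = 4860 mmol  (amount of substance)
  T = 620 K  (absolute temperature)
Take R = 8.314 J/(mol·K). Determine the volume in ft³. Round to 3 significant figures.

Solving PV = nRT for V: V = nRT/P.
P = 0.0763 atm = 7731 Pa; n = 4860 mmol = 4.860 mol; T = 620 K; R = 8.314 J/(mol·K).
V = 3.240 m³
3.240 m³ × (1 ft³ / 0.02832 m³) = 114.4 ft³

114 ft³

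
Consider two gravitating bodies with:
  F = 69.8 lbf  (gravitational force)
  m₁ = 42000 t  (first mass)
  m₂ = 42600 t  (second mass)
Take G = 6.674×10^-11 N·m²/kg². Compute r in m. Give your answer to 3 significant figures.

19.6 m

From Newton's law of gravitation: r = √(G·m₁m₂/F).
F = 69.8 lbf = 310.5 N; m₁ = 42000 t = 4.200×10^7 kg; m₂ = 42600 t = 4.260×10^7 kg; G = 6.674×10^-11 N·m²/kg².
r = 19.61 m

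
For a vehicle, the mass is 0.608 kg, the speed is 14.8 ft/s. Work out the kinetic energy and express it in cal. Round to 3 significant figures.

1.48 cal

Directly: KE = ½mv².
m = 0.608 kg; v = 14.8 ft/s = 4.511 m/s.
KE = 6.186 J
6.186 J × (1 cal / 4.184 J) = 1.479 cal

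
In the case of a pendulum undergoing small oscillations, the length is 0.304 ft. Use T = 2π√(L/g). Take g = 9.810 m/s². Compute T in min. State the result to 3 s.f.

0.0102 min

T is given directly by: T = 2π√(L/g).
L = 0.304 ft = 0.09266 m; g = 9.810 m/s².
T = 0.6106 s
0.6106 s × (1 min / 60.00 s) = 0.01018 min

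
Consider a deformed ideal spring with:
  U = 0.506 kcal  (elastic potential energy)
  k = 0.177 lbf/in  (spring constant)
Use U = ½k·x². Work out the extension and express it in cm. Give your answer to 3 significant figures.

Solving U = ½k·x² for x: x = √(2U/k).
U = 0.506 kcal = 2117 J; k = 0.177 lbf/in = 31.00 N/m.
x = 11.69 m
11.69 m × (1 cm / 0.01000 m) = 1169 cm

1170 cm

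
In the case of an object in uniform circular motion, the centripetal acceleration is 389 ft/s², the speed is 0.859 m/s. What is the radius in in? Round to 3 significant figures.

0.245 in

Rearranging a = v²/r for r: r = v²/a.
a = 389 ft/s² = 118.6 m/s²; v = 0.859 m/s.
r = 0.006223 m
0.006223 m × (1 in / 0.02540 m) = 0.2450 in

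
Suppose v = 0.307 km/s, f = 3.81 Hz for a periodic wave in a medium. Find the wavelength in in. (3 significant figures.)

3170 in

Solving v = f·λ for λ: λ = v/f.
v = 0.307 km/s = 307.0 m/s; f = 3.81 Hz.
λ = 80.58 m
80.58 m × (1 in / 0.02540 m) = 3172 in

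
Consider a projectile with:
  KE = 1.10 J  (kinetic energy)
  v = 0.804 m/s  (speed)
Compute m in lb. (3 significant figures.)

7.50 lb

Rearranging KE = ½mv² for m: m = 2·KE/v².
KE = 1.10 J; v = 0.804 m/s.
m = 3.403 kg
3.403 kg × (1 lb / 0.4536 kg) = 7.503 lb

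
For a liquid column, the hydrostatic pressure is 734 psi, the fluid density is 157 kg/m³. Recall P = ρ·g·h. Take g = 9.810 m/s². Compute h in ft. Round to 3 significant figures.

Solving P = ρ·g·h for h: h = P/(ρ·g).
P = 734 psi = 5.061×10^6 Pa; ρ = 157 kg/m³; g = 9.810 m/s².
h = 3286 m
3286 m × (1 ft / 0.3048 m) = 10780 ft

10800 ft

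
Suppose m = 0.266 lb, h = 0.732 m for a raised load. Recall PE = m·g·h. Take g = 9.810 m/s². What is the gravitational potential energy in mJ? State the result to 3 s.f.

Directly: PE = mgh.
m = 0.266 lb = 0.1207 kg; h = 0.732 m; g = 9.810 m/s².
PE = 0.8664 J
0.8664 J × (1 mJ / 0.001000 J) = 866.4 mJ

866 mJ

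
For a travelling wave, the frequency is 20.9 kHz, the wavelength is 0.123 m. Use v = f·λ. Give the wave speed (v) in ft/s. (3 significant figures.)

8430 ft/s

v is given directly by: v = fλ.
f = 20.9 kHz = 20900 Hz; λ = 0.123 m.
v = 2571 m/s
2571 m/s × (1 ft/s / 0.3048 m/s) = 8434 ft/s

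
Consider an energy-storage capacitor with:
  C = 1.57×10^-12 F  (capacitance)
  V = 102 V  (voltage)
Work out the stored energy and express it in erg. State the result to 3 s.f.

E is given directly by: E = ½CV².
C = 1.57×10^-12 F; V = 102 V.
E = 8.167×10^-9 J
8.167×10^-9 J × (1 erg / 1.000×10^-7 J) = 0.08167 erg

0.0817 erg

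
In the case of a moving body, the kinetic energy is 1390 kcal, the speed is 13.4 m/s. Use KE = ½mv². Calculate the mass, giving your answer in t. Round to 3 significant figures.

Rearranging KE = ½mv² for m: m = 2·KE/v².
KE = 1390 kcal = 5.816×10^6 J; v = 13.4 m/s.
m = 64778 kg
64778 kg × (1 t / 1000 kg) = 64.78 t

64.8 t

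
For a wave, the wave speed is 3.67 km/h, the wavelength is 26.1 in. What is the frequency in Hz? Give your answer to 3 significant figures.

Rearranging: f = v/λ.
v = 3.67 km/h = 1.019 m/s; λ = 26.1 in = 0.6629 m.
f = 1.538 Hz

1.54 Hz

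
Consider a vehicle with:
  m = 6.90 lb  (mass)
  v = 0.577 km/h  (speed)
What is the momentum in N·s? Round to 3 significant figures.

p is given directly by: p = mv.
m = 6.90 lb = 3.130 kg; v = 0.577 km/h = 0.1603 m/s.
p = 0.5016 kg·m/s  (the unit combination reduces to kg·m/s = kg·m/s)
Since 1 N·s = 1 kg·m/s, 0.5016 N·s.

0.502 N·s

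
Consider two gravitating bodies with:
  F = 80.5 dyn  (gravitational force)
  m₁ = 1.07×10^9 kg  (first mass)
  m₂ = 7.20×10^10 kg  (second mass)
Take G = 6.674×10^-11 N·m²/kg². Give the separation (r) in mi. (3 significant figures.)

Rearranging F = G·m₁·m₂/r² for r: r = √(G·m₁m₂/F).
F = 80.5 dyn = 8.050×10^-4 N; m₁ = 1.07×10^9 kg; m₂ = 7.20×10^10 kg; G = 6.674×10^-11 N·m²/kg².
r = 2.527×10^6 m
2.527×10^6 m × (1 mi / 1609 m) = 1570 mi

1570 mi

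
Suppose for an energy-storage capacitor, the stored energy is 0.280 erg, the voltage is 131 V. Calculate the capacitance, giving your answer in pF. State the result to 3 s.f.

Rearranging: C = 2E/V².
E = 0.280 erg = 2.800×10^-8 J; V = 131 V.
C = 3.263×10^-12 F
3.263×10^-12 F × (1 pF / 1.000×10^-12 F) = 3.263 pF

3.26 pF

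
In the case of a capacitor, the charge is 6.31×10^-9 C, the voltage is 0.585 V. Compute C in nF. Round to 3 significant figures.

10.8 nF

Directly: C = Q/V.
Q = 6.31×10^-9 C; V = 0.585 V.
C = 1.079×10^-8 F
1.079×10^-8 F × (1 nF / 1.000×10^-9 F) = 10.79 nF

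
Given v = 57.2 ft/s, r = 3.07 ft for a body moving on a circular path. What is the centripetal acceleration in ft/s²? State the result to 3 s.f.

1070 ft/s²

a is given directly by: a = v²/r.
v = 57.2 ft/s = 17.43 m/s; r = 3.07 ft = 0.9357 m.
a = 324.8 m/s²
324.8 m/s² × (1 ft/s² / 0.3048 m/s²) = 1066 ft/s²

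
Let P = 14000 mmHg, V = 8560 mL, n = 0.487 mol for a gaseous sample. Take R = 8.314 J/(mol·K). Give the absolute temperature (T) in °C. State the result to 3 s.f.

Rearranging: T = PV/(nR).
P = 14000 mmHg = 1.867×10^6 Pa; V = 8560 mL = 0.008560 m³; n = 0.487 mol; R = 8.314 J/(mol·K).
T = 3946 K
3946 K − 273.15 = 3673 °C

3670 °C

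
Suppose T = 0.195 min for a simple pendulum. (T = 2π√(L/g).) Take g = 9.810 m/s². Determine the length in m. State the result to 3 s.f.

Solving T = 2π√(L/g) for L: L = g·(T/2π)².
T = 0.195 min = 11.70 s; g = 9.810 m/s².
L = 34.02 m

34.0 m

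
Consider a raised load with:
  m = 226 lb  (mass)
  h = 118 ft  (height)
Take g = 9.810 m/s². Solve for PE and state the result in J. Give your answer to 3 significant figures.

Directly: PE = mgh.
m = 226 lb = 102.5 kg; h = 118 ft = 35.97 m; g = 9.810 m/s².
PE = 36169 J

36200 J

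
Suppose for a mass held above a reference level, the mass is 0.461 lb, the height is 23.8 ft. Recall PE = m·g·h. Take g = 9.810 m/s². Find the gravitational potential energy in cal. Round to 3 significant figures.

3.56 cal

Directly: PE = mgh.
m = 0.461 lb = 0.2091 kg; h = 23.8 ft = 7.254 m; g = 9.810 m/s².
PE = 14.88 J  (the unit combination reduces to kg·m²/s² = J)
14.88 J × (1 cal / 4.184 J) = 3.557 cal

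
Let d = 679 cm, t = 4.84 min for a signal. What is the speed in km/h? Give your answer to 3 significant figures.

Directly: v = d/t.
d = 679 cm = 6.790 m; t = 4.84 min = 290.4 s.
v = 0.02338 m/s
0.02338 m/s × (1 km/h / 0.2778 m/s) = 0.08417 km/h

0.0842 km/h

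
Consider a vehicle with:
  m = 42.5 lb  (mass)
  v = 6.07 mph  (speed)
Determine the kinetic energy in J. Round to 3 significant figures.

Directly: KE = ½mv².
m = 42.5 lb = 19.28 kg; v = 6.07 mph = 2.714 m/s.
KE = 70.97 J  (the unit combination reduces to kg·m²/s² = J)

71.0 J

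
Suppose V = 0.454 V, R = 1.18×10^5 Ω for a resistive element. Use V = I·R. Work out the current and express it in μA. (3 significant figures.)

3.85 μA

Rearranging V = I·R for I: I = V/R.
V = 0.454 V; R = 1.18×10^5 Ω.
I = 3.847×10^-6 A
3.847×10^-6 A × (1 μA / 1.000×10^-6 A) = 3.847 μA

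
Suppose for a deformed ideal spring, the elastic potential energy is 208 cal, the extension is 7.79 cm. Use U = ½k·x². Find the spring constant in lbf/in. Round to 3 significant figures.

Solving U = ½k·x² for k: k = 2U/x².
U = 208 cal = 870.3 J; x = 7.79 cm = 0.07790 m.
k = 2.868×10^5 N/m
2.868×10^5 N/m × (1 lbf/in / 175.1 N/m) = 1638 lbf/in

1640 lbf/in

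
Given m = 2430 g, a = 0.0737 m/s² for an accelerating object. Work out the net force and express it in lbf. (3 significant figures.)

Directly: F = m·a.
m = 2430 g = 2.430 kg; a = 0.0737 m/s².
F = 0.1791 N
0.1791 N × (1 lbf / 4.448 N) = 0.04026 lbf

0.0403 lbf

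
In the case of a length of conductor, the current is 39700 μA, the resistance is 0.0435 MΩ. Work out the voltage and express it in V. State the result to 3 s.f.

1730 V

Directly: V = IR.
I = 39700 μA = 0.03970 A; R = 0.0435 MΩ = 43500 Ω.
V = 1727 V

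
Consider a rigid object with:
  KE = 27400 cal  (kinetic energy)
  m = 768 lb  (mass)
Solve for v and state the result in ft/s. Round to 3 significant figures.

Rearranging: v = √(2·KE/m).
KE = 27400 cal = 1.146×10^5 J; m = 768 lb = 348.4 kg.
v = 25.66 m/s
25.66 m/s × (1 ft/s / 0.3048 m/s) = 84.17 ft/s

84.2 ft/s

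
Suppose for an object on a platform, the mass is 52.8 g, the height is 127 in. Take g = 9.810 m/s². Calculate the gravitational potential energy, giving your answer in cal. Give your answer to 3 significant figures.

Directly: PE = mgh.
m = 52.8 g = 0.05280 kg; h = 127 in = 3.226 m; g = 9.810 m/s².
PE = 1.671 J  (the unit combination reduces to kg·m²/s² = J)
1.671 J × (1 cal / 4.184 J) = 0.3993 cal

0.399 cal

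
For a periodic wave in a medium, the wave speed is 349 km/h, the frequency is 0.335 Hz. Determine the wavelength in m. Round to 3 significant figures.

Rearranging: λ = v/f.
v = 349 km/h = 96.94 m/s; f = 0.335 Hz.
λ = 289.4 m

289 m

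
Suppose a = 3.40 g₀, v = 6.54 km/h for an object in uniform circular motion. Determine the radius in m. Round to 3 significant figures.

0.0990 m

Rearranging: r = v²/a.
a = 3.40 g₀ = 33.34 m/s²; v = 6.54 km/h = 1.817 m/s.
r = 0.09898 m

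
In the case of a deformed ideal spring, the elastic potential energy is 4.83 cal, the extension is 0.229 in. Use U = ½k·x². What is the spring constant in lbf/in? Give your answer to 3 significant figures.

Rearranging U = ½k·x² for k: k = 2U/x².
U = 4.83 cal = 20.21 J; x = 0.229 in = 0.005817 m.
k = 1.195×10^6 N/m
1.195×10^6 N/m × (1 lbf/in / 175.1 N/m) = 6821 lbf/in

6820 lbf/in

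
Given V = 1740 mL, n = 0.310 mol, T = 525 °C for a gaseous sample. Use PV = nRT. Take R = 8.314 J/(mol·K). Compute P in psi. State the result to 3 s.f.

P is given directly by: P = nRT/V.
V = 1740 mL = 0.001740 m³; n = 0.310 mol; T = 525 °C = 798.1 K; R = 8.314 J/(mol·K).
P = 1.182×10^6 Pa
1.182×10^6 Pa × (1 psi / 6895 Pa) = 171.5 psi

171 psi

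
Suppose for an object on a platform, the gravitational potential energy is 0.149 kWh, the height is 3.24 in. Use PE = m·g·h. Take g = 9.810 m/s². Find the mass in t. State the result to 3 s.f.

664 t

Rearranging PE = m·g·h for m: m = PE/(g·h).
PE = 0.149 kWh = 5.364×10^5 J; h = 3.24 in = 0.08230 m; g = 9.810 m/s².
m = 6.644×10^5 kg
6.644×10^5 kg × (1 t / 1000 kg) = 664.4 t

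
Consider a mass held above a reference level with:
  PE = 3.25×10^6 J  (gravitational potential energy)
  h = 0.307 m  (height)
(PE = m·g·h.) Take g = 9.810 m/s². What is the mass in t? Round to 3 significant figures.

Rearranging PE = m·g·h for m: m = PE/(g·h).
PE = 3.25×10^6 J; h = 0.307 m; g = 9.810 m/s².
m = 1.079×10^6 kg
1.079×10^6 kg × (1 t / 1000 kg) = 1079 t

1080 t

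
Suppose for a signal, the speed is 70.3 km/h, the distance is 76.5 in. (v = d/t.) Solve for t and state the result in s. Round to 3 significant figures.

0.0995 s

Rearranging v = d/t for t: t = d/v.
v = 70.3 km/h = 19.53 m/s; d = 76.5 in = 1.943 m.
t = 0.09950 s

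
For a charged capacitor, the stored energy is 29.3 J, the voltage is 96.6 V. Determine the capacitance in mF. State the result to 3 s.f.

Solving E = ½C·V² for C: C = 2E/V².
E = 29.3 J; V = 96.6 V.
C = 0.006280 F
0.006280 F × (1 mF / 0.001000 F) = 6.280 mF

6.28 mF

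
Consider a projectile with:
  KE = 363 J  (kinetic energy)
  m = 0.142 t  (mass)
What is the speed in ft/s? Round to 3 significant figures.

Solving KE = ½mv² for v: v = √(2·KE/m).
KE = 363 J; m = 0.142 t = 142.0 kg.
v = 2.261 m/s
2.261 m/s × (1 ft/s / 0.3048 m/s) = 7.418 ft/s

7.42 ft/s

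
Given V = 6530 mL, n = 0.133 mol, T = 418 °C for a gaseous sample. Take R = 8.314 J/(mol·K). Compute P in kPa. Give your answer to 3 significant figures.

117 kPa

From the ideal-gas law: P = nRT/V.
V = 6530 mL = 0.006530 m³; n = 0.133 mol; T = 418 °C = 691.1 K; R = 8.314 J/(mol·K).
P = 1.170×10^5 Pa
1.170×10^5 Pa × (1 kPa / 1000 Pa) = 117.0 kPa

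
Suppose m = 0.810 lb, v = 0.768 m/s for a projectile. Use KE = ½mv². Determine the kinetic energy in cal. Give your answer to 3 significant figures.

Directly: KE = ½mv².
m = 0.810 lb = 0.3674 kg; v = 0.768 m/s.
KE = 0.1084 J
0.1084 J × (1 cal / 4.184 J) = 0.02590 cal

0.0259 cal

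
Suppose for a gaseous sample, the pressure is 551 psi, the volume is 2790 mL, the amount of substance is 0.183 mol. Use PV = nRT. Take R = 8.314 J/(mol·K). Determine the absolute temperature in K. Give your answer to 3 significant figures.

Rearranging PV = nRT for T: T = PV/(nR).
P = 551 psi = 3.799×10^6 Pa; V = 2790 mL = 0.002790 m³; n = 0.183 mol; R = 8.314 J/(mol·K).
T = 6966 K

6970 K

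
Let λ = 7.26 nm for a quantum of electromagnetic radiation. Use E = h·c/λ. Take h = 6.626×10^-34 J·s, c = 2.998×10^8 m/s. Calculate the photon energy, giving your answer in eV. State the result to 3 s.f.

171 eV

Directly: E = hc/λ.
λ = 7.26 nm = 7.260×10^-9 m; h = 6.626×10^-34 J·s; c = 2.998×10^8 m/s.
E = 2.736×10^-17 J
2.736×10^-17 J × (1 eV / 1.602×10^-19 J) = 170.8 eV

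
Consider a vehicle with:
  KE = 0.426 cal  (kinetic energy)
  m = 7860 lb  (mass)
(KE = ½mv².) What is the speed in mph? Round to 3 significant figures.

Rearranging KE = ½mv² for v: v = √(2·KE/m).
KE = 0.426 cal = 1.782 J; m = 7860 lb = 3565 kg.
v = 0.03162 m/s
0.03162 m/s × (1 mph / 0.4470 m/s) = 0.07073 mph

0.0707 mph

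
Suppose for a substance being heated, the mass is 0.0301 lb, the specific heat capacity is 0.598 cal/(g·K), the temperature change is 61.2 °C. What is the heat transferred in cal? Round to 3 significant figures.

Directly: Q = mcΔT.
m = 0.0301 lb = 0.01365 kg; c = 0.598 cal/(g·K) = 2502 J/(kg·K); ΔT = 61.2 °C = 61.20 K.
Q = 2091 J
2091 J × (1 cal / 4.184 J) = 499.7 cal

500 cal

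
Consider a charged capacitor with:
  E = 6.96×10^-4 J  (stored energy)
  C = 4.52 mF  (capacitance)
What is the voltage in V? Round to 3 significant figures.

Rearranging E = ½C·V² for V: V = √(2E/C).
E = 6.96×10^-4 J; C = 4.52 mF = 0.004520 F.
V = 0.5549 V  (the unit combination reduces to kg·m²/(A·s³) = V)

0.555 V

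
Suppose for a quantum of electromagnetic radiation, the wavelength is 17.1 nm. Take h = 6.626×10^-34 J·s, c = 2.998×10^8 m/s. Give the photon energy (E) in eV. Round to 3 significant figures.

72.5 eV

Directly: E = hc/λ.
λ = 17.1 nm = 1.710×10^-8 m; h = 6.626×10^-34 J·s; c = 2.998×10^8 m/s.
E = 1.162×10^-17 J  (the unit combination reduces to kg·m²/s² = J)
1.162×10^-17 J × (1 eV / 1.602×10^-19 J) = 72.51 eV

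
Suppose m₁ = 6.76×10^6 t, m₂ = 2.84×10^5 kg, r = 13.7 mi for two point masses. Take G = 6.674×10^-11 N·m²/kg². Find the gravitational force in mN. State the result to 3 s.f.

F is given directly by: F = Gm₁m₂/r².
m₁ = 6.76×10^6 t = 6.760×10^9 kg; m₂ = 2.84×10^5 kg; r = 13.7 mi = 22048 m; G = 6.674×10^-11 N·m²/kg².
F = 2.636×10^-4 N
2.636×10^-4 N × (1 mN / 0.001000 N) = 0.2636 mN

0.264 mN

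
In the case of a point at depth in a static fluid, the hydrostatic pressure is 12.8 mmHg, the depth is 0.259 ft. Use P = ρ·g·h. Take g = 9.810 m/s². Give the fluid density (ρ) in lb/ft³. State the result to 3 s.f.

Rearranging P = ρ·g·h for ρ: ρ = P/(g·h).
P = 12.8 mmHg = 1707 Pa; h = 0.259 ft = 0.07894 m; g = 9.810 m/s².
ρ = 2204 kg/m³
2204 kg/m³ × (1 lb/ft³ / 16.02 kg/m³) = 137.6 lb/ft³

138 lb/ft³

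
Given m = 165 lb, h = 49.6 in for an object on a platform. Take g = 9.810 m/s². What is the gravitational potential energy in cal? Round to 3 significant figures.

PE is given directly by: PE = mgh.
m = 165 lb = 74.84 kg; h = 49.6 in = 1.260 m; g = 9.810 m/s².
PE = 925.0 J
925.0 J × (1 cal / 4.184 J) = 221.1 cal

221 cal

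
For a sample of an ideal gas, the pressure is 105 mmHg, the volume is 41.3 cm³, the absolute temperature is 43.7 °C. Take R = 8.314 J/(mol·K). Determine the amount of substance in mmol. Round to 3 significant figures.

0.219 mmol

Solving PV = nRT for n: n = PV/(RT).
P = 105 mmHg = 13999 Pa; V = 41.3 cm³ = 4.130×10^-5 m³; T = 43.7 °C = 316.8 K; R = 8.314 J/(mol·K).
n = 2.195×10^-4 mol
2.195×10^-4 mol × (1 mmol / 0.001000 mol) = 0.2195 mmol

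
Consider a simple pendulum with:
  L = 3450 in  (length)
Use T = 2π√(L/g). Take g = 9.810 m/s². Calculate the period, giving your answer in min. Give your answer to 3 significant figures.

Directly: T = 2π√(L/g).
L = 3450 in = 87.63 m; g = 9.810 m/s².
T = 18.78 s
18.78 s × (1 min / 60.00 s) = 0.3130 min

0.313 min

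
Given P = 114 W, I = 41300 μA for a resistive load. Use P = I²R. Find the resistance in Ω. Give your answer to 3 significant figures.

Rearranging P = I²R for R: R = P/I².
P = 114 W; I = 41300 μA = 0.04130 A.
R = 66835 Ω

66800 Ω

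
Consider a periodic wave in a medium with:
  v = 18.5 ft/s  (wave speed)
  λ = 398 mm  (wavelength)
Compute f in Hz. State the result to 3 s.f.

Rearranging: f = v/λ.
v = 18.5 ft/s = 5.639 m/s; λ = 398 mm = 0.3980 m.
f = 14.17 Hz

14.2 Hz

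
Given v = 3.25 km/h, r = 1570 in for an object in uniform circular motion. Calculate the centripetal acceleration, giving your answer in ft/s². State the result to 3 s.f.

a is given directly by: a = v²/r.
v = 3.25 km/h = 0.9028 m/s; r = 1570 in = 39.88 m.
a = 0.02044 m/s²
0.02044 m/s² × (1 ft/s² / 0.3048 m/s²) = 0.06705 ft/s²

0.0671 ft/s²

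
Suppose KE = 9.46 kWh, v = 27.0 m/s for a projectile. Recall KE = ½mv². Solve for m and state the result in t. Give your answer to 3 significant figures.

93.4 t

Rearranging KE = ½mv² for m: m = 2·KE/v².
KE = 9.46 kWh = 3.406×10^7 J; v = 27.0 m/s.
m = 93432 kg
93432 kg × (1 t / 1000 kg) = 93.43 t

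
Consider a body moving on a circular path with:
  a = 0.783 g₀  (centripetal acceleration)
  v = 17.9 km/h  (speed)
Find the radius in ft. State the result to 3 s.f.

Rearranging a = v²/r for r: r = v²/a.
a = 0.783 g₀ = 7.679 m/s²; v = 17.9 km/h = 4.972 m/s.
r = 3.220 m
3.220 m × (1 ft / 0.3048 m) = 10.56 ft

10.6 ft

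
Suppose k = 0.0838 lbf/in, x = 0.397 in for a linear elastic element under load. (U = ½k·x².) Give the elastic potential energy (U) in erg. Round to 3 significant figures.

7460 erg

Directly: U = ½kx².
k = 0.0838 lbf/in = 14.68 N/m; x = 0.397 in = 0.01008 m.
U = 7.461×10^-4 J
7.461×10^-4 J × (1 erg / 1.000×10^-7 J) = 7461 erg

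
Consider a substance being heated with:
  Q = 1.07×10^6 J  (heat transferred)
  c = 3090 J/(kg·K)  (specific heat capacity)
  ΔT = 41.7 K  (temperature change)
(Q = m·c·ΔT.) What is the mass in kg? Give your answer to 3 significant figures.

8.30 kg

Rearranging: m = Q/(c·ΔT).
Q = 1.07×10^6 J; c = 3090 J/(kg·K); ΔT = 41.7 K.
m = 8.304 kg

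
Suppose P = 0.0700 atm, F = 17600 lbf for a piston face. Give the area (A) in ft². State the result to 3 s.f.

119 ft²

Solving P = F/A for A: A = F/P.
P = 0.0700 atm = 7093 Pa; F = 17600 lbf = 78289 N.
A = 11.04 m²
11.04 m² × (1 ft² / 0.09290 m²) = 118.8 ft²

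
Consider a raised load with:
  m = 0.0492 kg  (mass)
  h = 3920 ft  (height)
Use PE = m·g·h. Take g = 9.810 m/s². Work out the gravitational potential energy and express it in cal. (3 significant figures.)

138 cal

Directly: PE = mgh.
m = 0.0492 kg; h = 3920 ft = 1195 m; g = 9.810 m/s².
PE = 576.7 J
576.7 J × (1 cal / 4.184 J) = 137.8 cal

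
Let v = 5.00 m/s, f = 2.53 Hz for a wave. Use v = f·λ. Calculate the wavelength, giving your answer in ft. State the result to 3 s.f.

6.48 ft

Rearranging: λ = v/f.
v = 5.00 m/s; f = 2.53 Hz.
λ = 1.976 m
1.976 m × (1 ft / 0.3048 m) = 6.484 ft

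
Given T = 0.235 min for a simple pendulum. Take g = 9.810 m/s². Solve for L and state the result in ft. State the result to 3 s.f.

Rearranging: L = g·(T/2π)².
T = 0.235 min = 14.10 s; g = 9.810 m/s².
L = 49.40 m
49.40 m × (1 ft / 0.3048 m) = 162.1 ft

162 ft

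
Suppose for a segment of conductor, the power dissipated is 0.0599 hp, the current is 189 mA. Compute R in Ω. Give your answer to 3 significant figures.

1250 Ω

Solving P = I²R for R: R = P/I².
P = 0.0599 hp = 44.67 W; I = 189 mA = 0.1890 A.
R = 1250 Ω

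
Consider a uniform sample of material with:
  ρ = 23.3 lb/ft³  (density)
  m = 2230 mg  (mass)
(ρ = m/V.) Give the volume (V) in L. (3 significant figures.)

Solving ρ = m/V for V: V = m/ρ.
ρ = 23.3 lb/ft³ = 373.2 kg/m³; m = 2230 mg = 0.002230 kg.
V = 5.975×10^-6 m³
5.975×10^-6 m³ × (1 L / 0.001000 m³) = 0.005975 L

0.00597 L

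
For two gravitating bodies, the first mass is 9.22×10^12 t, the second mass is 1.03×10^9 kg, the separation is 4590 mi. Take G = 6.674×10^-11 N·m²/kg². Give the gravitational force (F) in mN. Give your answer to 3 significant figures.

From Newton's law of gravitation: F = Gm₁m₂/r².
m₁ = 9.22×10^12 t = 9.220×10^15 kg; m₂ = 1.03×10^9 kg; r = 4590 mi = 7.387×10^6 m; G = 6.674×10^-11 N·m²/kg².
F = 11.62 N
11.62 N × (1 mN / 0.001000 N) = 11615 mN

11600 mN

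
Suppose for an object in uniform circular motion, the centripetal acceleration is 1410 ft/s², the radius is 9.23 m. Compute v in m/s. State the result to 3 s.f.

63.0 m/s

Rearranging a = v²/r for v: v = √(a·r).
a = 1410 ft/s² = 429.8 m/s²; r = 9.23 m.
v = 62.98 m/s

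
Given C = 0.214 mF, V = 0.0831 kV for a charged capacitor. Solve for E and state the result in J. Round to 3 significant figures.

Directly: E = ½CV².
C = 0.214 mF = 2.140×10^-4 F; V = 0.0831 kV = 83.10 V.
E = 0.7389 J

0.739 J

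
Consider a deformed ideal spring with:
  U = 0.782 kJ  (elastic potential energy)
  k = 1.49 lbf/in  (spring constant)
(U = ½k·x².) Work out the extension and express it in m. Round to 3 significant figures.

Solving U = ½k·x² for x: x = √(2U/k).
U = 0.782 kJ = 782.0 J; k = 1.49 lbf/in = 260.9 N/m.
x = 2.448 m

2.45 m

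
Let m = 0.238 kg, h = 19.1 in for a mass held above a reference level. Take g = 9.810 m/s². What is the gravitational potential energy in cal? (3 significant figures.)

PE is given directly by: PE = mgh.
m = 0.238 kg; h = 19.1 in = 0.4851 m; g = 9.810 m/s².
PE = 1.133 J  (the unit combination reduces to kg·m²/s² = J)
1.133 J × (1 cal / 4.184 J) = 0.2707 cal

0.271 cal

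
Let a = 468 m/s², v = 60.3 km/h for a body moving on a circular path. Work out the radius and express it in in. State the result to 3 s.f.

Rearranging a = v²/r for r: r = v²/a.
a = 468 m/s²; v = 60.3 km/h = 16.75 m/s.
r = 0.5995 m
0.5995 m × (1 in / 0.02540 m) = 23.60 in

23.6 in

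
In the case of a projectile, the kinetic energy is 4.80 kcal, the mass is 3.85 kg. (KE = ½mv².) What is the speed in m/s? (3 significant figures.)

102 m/s

Solving KE = ½mv² for v: v = √(2·KE/m).
KE = 4.80 kcal = 20083 J; m = 3.85 kg.
v = 102.1 m/s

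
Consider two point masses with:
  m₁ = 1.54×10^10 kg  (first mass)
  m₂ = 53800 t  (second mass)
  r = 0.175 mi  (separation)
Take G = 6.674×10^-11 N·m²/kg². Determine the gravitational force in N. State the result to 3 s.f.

F is given directly by: F = Gm₁m₂/r².
m₁ = 1.54×10^10 kg; m₂ = 53800 t = 5.380×10^7 kg; r = 0.175 mi = 281.6 m; G = 6.674×10^-11 N·m²/kg².
F = 697.1 N

697 N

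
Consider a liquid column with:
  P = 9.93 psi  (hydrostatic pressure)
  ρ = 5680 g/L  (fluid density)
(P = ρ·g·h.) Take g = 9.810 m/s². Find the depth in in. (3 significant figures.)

Solving P = ρ·g·h for h: h = P/(ρ·g).
P = 9.93 psi = 68465 Pa; ρ = 5680 g/L = 5680 kg/m³; g = 9.810 m/s².
h = 1.229 m
1.229 m × (1 in / 0.02540 m) = 48.37 in

48.4 in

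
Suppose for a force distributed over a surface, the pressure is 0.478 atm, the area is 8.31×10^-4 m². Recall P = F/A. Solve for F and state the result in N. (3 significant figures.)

40.2 N

Solving P = F/A for F: F = P·A.
P = 0.478 atm = 48433 Pa; A = 8.31×10^-4 m².
F = 40.25 N  (the unit combination reduces to kg·m/s² = N)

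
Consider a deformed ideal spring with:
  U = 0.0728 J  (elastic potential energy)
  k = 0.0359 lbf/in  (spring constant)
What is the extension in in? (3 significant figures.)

5.99 in

Rearranging: x = √(2U/k).
U = 0.0728 J; k = 0.0359 lbf/in = 6.287 N/m.
x = 0.1522 m
0.1522 m × (1 in / 0.02540 m) = 5.991 in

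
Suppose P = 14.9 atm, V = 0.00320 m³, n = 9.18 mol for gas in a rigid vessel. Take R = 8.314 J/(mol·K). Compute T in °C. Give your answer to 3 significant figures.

From the ideal-gas law: T = PV/(nR).
P = 14.9 atm = 1.510×10^6 Pa; V = 0.00320 m³; n = 9.18 mol; R = 8.314 J/(mol·K).
T = 63.30 K
63.30 K − 273.15 = -209.9 °C

-210 °C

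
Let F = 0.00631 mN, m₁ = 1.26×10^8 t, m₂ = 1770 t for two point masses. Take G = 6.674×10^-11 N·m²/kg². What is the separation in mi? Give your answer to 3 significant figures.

954 mi

From Newton's law of gravitation: r = √(G·m₁m₂/F).
F = 0.00631 mN = 6.310×10^-6 N; m₁ = 1.26×10^8 t = 1.260×10^11 kg; m₂ = 1770 t = 1.770×10^6 kg; G = 6.674×10^-11 N·m²/kg².
r = 1.536×10^6 m
1.536×10^6 m × (1 mi / 1609 m) = 954.3 mi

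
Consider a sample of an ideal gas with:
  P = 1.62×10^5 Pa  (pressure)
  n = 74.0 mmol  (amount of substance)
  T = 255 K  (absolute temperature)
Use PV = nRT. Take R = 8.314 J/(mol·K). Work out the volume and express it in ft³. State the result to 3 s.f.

Solving PV = nRT for V: V = nRT/P.
P = 1.62×10^5 Pa; n = 74.0 mmol = 0.07400 mol; T = 255 K; R = 8.314 J/(mol·K).
V = 9.684×10^-4 m³
9.684×10^-4 m³ × (1 ft³ / 0.02832 m³) = 0.03420 ft³

0.0342 ft³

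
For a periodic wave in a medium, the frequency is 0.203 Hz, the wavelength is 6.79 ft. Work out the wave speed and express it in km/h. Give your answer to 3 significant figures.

1.51 km/h

v is given directly by: v = fλ.
f = 0.203 Hz; λ = 6.79 ft = 2.070 m.
v = 0.4201 m/s
0.4201 m/s × (1 km/h / 0.2778 m/s) = 1.512 km/h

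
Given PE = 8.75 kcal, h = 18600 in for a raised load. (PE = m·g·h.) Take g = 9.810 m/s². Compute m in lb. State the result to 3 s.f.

17.4 lb

Rearranging PE = m·g·h for m: m = PE/(g·h).
PE = 8.75 kcal = 36610 J; h = 18600 in = 472.4 m; g = 9.810 m/s².
m = 7.899 kg
7.899 kg × (1 lb / 0.4536 kg) = 17.41 lb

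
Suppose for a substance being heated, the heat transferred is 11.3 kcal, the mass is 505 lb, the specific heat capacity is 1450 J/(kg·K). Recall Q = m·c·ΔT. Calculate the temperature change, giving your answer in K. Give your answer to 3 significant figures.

Solving Q = m·c·ΔT for ΔT: ΔT = Q/(m·c).
Q = 11.3 kcal = 47279 J; m = 505 lb = 229.1 kg; c = 1450 J/(kg·K).
ΔT = 0.1423 K

0.142 K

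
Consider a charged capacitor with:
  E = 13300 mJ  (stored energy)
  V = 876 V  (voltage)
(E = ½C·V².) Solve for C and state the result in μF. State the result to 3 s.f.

Solving E = ½C·V² for C: C = 2E/V².
E = 13300 mJ = 13.30 J; V = 876 V.
C = 3.466×10^-5 F
3.466×10^-5 F × (1 μF / 1.000×10^-6 F) = 34.66 μF

34.7 μF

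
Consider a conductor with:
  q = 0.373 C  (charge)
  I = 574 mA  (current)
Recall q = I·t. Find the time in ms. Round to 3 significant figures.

Solving q = I·t for t: t = q/I.
q = 0.373 C; I = 574 mA = 0.5740 A.
t = 0.6498 s
0.6498 s × (1 ms / 0.001000 s) = 649.8 ms

650 ms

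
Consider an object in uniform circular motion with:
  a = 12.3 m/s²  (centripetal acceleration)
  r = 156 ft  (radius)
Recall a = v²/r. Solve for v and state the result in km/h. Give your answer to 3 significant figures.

Solving a = v²/r for v: v = √(a·r).
a = 12.3 m/s²; r = 156 ft = 47.55 m.
v = 24.18 m/s
24.18 m/s × (1 km/h / 0.2778 m/s) = 87.06 km/h

87.1 km/h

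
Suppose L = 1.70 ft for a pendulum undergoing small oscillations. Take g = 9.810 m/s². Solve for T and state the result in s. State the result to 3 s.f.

T is given directly by: T = 2π√(L/g).
L = 1.70 ft = 0.5182 m; g = 9.810 m/s².
T = 1.444 s

1.44 s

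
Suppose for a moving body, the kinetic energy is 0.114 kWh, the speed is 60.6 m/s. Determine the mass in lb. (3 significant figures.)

493 lb

Rearranging: m = 2·KE/v².
KE = 0.114 kWh = 4.104×10^5 J; v = 60.6 m/s.
m = 223.5 kg
223.5 kg × (1 lb / 0.4536 kg) = 492.7 lb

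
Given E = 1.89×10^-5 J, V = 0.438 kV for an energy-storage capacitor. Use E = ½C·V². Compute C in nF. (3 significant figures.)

0.197 nF

Rearranging E = ½C·V² for C: C = 2E/V².
E = 1.89×10^-5 J; V = 0.438 kV = 438.0 V.
C = 1.970×10^-10 F
1.970×10^-10 F × (1 nF / 1.000×10^-9 F) = 0.1970 nF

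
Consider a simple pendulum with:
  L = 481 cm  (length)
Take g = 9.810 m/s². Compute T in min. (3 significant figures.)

T is given directly by: T = 2π√(L/g).
L = 481 cm = 4.810 m; g = 9.810 m/s².
T = 4.400 s
4.400 s × (1 min / 60.00 s) = 0.07333 min

0.0733 min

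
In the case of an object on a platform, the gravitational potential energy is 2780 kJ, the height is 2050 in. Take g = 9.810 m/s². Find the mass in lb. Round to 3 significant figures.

Rearranging PE = m·g·h for m: m = PE/(g·h).
PE = 2780 kJ = 2.780×10^6 J; h = 2050 in = 52.07 m; g = 9.810 m/s².
m = 5442 kg
5442 kg × (1 lb / 0.4536 kg) = 11998 lb

12000 lb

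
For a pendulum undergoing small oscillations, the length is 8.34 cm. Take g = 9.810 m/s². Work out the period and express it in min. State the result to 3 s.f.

0.00966 min

T is given directly by: T = 2π√(L/g).
L = 8.34 cm = 0.08340 m; g = 9.810 m/s².
T = 0.5793 s
0.5793 s × (1 min / 60.00 s) = 0.009656 min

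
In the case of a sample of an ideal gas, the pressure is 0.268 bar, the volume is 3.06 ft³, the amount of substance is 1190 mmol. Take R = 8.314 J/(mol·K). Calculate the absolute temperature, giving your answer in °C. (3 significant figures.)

Solving PV = nRT for T: T = PV/(nR).
P = 0.268 bar = 26800 Pa; V = 3.06 ft³ = 0.08665 m³; n = 1190 mmol = 1.190 mol; R = 8.314 J/(mol·K).
T = 234.7 K
234.7 K − 273.15 = -38.43 °C

-38.4 °C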